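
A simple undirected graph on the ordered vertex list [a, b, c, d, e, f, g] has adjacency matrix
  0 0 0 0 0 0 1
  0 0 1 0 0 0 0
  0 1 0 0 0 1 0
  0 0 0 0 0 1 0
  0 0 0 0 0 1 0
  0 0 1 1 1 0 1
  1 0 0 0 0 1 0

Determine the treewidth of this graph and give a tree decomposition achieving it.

Treewidth 1.
Bags: B1 = {c, f}  B2 = {b, c}  B3 = {f, g}  B4 = {a, g}  B5 = {d, f}  B6 = {e, f}
Tree: B1–B2, B1–B3, B3–B4, B1–B5, B1–B6

Every bag has size at most 2, so the width is 2 − 1 = 1 and tw(G) ≤ 1. G has an edge, so its treewidth is at least 1. The upper and lower bounds meet at 1, so that is the treewidth.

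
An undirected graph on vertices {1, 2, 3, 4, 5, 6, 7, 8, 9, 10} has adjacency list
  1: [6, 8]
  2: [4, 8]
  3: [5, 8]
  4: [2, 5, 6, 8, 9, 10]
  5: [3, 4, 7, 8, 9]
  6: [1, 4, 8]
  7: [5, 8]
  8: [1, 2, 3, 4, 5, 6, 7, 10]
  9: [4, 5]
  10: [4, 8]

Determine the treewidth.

2

A width-2 tree decomposition is:
Bags: B1 = {4, 5, 8}  B2 = {4, 6, 8}  B3 = {5, 7, 8}  B4 = {4, 8, 10}  B5 = {3, 5, 8}  B6 = {4, 5, 9}  B7 = {2, 4, 8}  B8 = {1, 6, 8}
Tree: B1–B2, B1–B3, B2–B4, B1–B5, B1–B6, B1–B7, B2–B8
The largest bag has 3 vertices, giving width 2; this decomposition certifies tw(G) ≤ 2. Conversely, {1, 6, 8} is a clique of size 3, and the vertices of any clique must share a bag in every tree decomposition; so some bag has ≥ 3 vertices and tw(G) ≥ 2. Hence tw(G) = 2 exactly.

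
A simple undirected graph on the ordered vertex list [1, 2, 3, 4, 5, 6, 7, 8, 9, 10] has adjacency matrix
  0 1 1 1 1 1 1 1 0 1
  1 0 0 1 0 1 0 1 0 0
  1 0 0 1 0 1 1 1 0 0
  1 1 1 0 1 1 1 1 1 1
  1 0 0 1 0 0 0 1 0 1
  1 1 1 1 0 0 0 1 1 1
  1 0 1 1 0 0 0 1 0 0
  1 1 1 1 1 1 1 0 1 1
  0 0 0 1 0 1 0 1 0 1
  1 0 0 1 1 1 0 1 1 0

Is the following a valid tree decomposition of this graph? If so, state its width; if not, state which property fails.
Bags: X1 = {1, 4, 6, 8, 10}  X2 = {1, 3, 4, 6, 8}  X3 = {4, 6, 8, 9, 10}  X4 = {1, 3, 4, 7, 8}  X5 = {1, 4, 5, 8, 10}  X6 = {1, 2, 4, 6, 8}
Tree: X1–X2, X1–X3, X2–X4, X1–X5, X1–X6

Yes; width 4.

Checking the three conditions: (i) the bags cover all of {1, 2, 3, 4, 5, 6, 7, 8, 9, 10}; (ii) for each edge, some bag contains both endpoints; (iii) the bags containing any fixed vertex form a subtree. All hold, so the decomposition is valid with width 5 − 1 = 4.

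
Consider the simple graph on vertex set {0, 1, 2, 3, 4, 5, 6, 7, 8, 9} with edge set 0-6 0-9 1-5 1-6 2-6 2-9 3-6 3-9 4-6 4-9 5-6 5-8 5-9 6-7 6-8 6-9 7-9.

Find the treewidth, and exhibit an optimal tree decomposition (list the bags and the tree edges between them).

Treewidth 2.
One such decomposition:
Bags: B1 = {4, 6, 9}  B2 = {5, 6, 9}  B3 = {5, 6, 8}  B4 = {0, 6, 9}  B5 = {1, 5, 6}  B6 = {3, 6, 9}  B7 = {6, 7, 9}  B8 = {2, 6, 9}
Tree: B1–B2, B2–B3, B2–B4, B2–B5, B4–B6, B4–B7, B2–B8

Every bag has size at most 3, so the width is 3 − 1 = 2 and tw(G) ≤ 2. For the lower bound, the 3 vertices {5, 6, 8} are pairwise adjacent, and any tree decomposition puts a clique entirely inside one bag — forcing width ≥ 2. The upper and lower bounds meet at 2, so that is the treewidth.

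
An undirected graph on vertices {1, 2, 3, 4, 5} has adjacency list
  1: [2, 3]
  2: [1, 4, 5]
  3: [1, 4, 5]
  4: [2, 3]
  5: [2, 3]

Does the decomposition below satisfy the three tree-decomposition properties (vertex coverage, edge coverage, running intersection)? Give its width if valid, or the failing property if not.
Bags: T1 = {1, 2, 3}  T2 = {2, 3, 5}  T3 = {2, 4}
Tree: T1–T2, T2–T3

A tree decomposition must satisfy three properties: every vertex lies in some bag; for every edge, both endpoints lie together in some bag; and for every vertex, the bags containing it form a connected subtree. Here edge (3,4) lies in no bag, so the decomposition is invalid.

No — edge (3,4) lies in no bag.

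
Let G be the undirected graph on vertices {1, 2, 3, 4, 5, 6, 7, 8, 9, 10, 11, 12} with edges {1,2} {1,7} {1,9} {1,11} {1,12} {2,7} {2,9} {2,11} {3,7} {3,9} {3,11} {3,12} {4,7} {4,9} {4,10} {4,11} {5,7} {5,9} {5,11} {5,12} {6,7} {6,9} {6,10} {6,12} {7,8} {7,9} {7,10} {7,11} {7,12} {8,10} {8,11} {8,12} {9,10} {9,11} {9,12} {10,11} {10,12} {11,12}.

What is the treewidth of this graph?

A width-4 tree decomposition is:
Bags: B1 = {5, 7, 9, 11, 12}  B2 = {7, 9, 10, 11, 12}  B3 = {7, 8, 10, 11, 12}  B4 = {4, 7, 9, 10, 11}  B5 = {1, 7, 9, 11, 12}  B6 = {1, 2, 7, 9, 11}  B7 = {6, 7, 9, 10, 12}  B8 = {3, 7, 9, 11, 12}
Tree: B1–B2, B2–B3, B2–B4, B1–B5, B5–B6, B2–B7, B2–B8
Every bag has size at most 5, so the width is 5 − 1 = 4 and tw(G) ≤ 4. On the other hand G contains the 5-clique {7, 8, 10, 11, 12}. A clique must lie in a single bag of any decomposition, so no decomposition can have width below 4. Combining the bounds, tw(G) = 4.

4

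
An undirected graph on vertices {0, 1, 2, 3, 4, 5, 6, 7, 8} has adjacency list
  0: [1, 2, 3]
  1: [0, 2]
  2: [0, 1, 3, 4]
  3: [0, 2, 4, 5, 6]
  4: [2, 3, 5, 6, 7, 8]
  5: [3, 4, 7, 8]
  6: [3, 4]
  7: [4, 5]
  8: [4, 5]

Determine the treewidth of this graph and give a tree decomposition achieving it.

Treewidth 2.
Bags: B1 = {3, 4, 5}  B2 = {4, 5, 7}  B3 = {4, 5, 8}  B4 = {2, 3, 4}  B5 = {0, 2, 3}  B6 = {0, 1, 2}  B7 = {3, 4, 6}
Tree: B1–B2, B2–B3, B1–B4, B4–B5, B5–B6, B4–B7

Each bag holds 3 vertices, so the decomposition has width 2, which upper-bounds the treewidth. On the other hand G contains the 3-clique {0, 1, 2}. A clique must lie in a single bag of any decomposition, so no decomposition can have width below 2. The upper and lower bounds meet at 2, so that is the treewidth.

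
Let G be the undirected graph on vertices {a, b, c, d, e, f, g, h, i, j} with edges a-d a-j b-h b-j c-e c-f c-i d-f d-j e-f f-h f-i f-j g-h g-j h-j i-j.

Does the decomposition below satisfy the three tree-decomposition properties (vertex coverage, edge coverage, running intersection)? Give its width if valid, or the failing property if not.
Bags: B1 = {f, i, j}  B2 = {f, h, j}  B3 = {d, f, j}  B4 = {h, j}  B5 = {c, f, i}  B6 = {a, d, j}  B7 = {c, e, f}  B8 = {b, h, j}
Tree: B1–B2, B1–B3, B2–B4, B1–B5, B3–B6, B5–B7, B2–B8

No — vertex g appears in no bag.

A tree decomposition must satisfy three properties: every vertex lies in some bag; for every edge, both endpoints lie together in some bag; and for every vertex, the bags containing it form a connected subtree. Here vertex g appears in no bag, so the decomposition is invalid.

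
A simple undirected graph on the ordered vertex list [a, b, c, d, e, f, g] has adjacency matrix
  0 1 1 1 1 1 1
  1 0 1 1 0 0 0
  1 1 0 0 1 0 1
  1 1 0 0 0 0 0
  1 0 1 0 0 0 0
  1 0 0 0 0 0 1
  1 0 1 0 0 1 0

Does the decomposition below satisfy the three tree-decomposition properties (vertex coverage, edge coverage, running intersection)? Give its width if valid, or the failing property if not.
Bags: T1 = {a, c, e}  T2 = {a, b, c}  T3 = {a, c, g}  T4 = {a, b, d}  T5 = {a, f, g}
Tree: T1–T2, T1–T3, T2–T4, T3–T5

Yes; width 2.

Every vertex of G appears in some bag (union = {a, b, c, d, e, f, g}); every edge is covered by a bag; and for each vertex v the set of bags containing v is connected in the bag tree. The decomposition is therefore valid. The largest bag has 3 vertices, so the width is 2.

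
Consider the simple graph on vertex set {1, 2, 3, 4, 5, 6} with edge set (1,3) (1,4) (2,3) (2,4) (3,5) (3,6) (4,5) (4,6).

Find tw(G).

2

A width-2 tree decomposition is:
Bags: B1 = {1, 3, 4}  B2 = {3, 4, 5}  B3 = {2, 3, 4}  B4 = {3, 4, 6}
Tree: B1–B2, B2–B3, B3–B4
The largest bag has 3 vertices, giving width 2; this decomposition certifies tw(G) ≤ 2. For the lower bound, G contains the cycle 1–4–5–3–1, so G is not a forest; only forests have treewidth ≤ 1, hence tw(G) ≥ 2. Therefore the treewidth is 2.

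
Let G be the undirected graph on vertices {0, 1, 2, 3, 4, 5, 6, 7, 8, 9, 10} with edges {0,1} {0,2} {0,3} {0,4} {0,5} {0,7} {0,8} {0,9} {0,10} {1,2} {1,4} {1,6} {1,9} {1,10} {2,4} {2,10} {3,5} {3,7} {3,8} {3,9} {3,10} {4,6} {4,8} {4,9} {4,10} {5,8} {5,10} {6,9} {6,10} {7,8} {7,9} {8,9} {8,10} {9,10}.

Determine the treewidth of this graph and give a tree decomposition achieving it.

Every bag has size at most 5, so the width is 5 − 1 = 4 and tw(G) ≤ 4. On the other hand G contains the 5-clique {0, 3, 8, 9, 10}. A clique must lie in a single bag of any decomposition, so no decomposition can have width below 4. Combining the bounds, tw(G) = 4.

Treewidth 4.
Bags: B1 = {0, 3, 8, 9, 10}  B2 = {0, 4, 8, 9, 10}  B3 = {0, 1, 4, 9, 10}  B4 = {1, 4, 6, 9, 10}  B5 = {0, 1, 2, 4, 10}  B6 = {0, 3, 7, 8, 9}  B7 = {0, 3, 5, 8, 10}
Tree: B1–B2, B2–B3, B3–B4, B3–B5, B1–B6, B1–B7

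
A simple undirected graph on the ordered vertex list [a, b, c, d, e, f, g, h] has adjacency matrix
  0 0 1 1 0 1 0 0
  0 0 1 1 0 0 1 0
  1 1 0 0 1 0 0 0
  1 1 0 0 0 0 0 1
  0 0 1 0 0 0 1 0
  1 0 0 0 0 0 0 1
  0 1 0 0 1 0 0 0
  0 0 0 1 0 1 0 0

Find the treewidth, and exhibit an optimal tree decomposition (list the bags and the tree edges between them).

Each bag holds 3 vertices, so the decomposition has width 2, which upper-bounds the treewidth. The edges e–g–b–c–e form a cycle, so G is not a tree and its treewidth is at least 2. Therefore the treewidth is 2.

Treewidth 2.
One such decomposition:
Bags: B1 = {c, e, g}  B2 = {b, c, g}  B3 = {a, b, c}  B4 = {a, b, d}  B5 = {a, d, f}  B6 = {d, f, h}
Tree: B1–B2, B2–B3, B3–B4, B4–B5, B5–B6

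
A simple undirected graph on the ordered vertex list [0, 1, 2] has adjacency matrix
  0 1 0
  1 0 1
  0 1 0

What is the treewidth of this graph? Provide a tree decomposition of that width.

Every bag has size at most 2, so the width is 2 − 1 = 1 and tw(G) ≤ 1. G has an edge, so its treewidth is at least 1. The upper and lower bounds meet at 1, so that is the treewidth.

Treewidth 1.
One optimal decomposition is:
Bags: B1 = {0, 1}  B2 = {1, 2}
Tree: B1–B2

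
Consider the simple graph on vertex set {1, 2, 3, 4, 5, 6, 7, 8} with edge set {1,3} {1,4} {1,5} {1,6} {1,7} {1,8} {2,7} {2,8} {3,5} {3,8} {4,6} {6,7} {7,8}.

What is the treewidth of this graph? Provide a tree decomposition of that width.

Treewidth 2.
One such decomposition:
Bags: B1 = {1, 3, 5}  B2 = {1, 3, 8}  B3 = {1, 7, 8}  B4 = {1, 6, 7}  B5 = {2, 7, 8}  B6 = {1, 4, 6}
Tree: B1–B2, B2–B3, B3–B4, B3–B5, B4–B6

Each bag holds 3 vertices, so the decomposition has width 2, which upper-bounds the treewidth. On the other hand G contains the 3-clique {1, 3, 8}. A clique must lie in a single bag of any decomposition, so no decomposition can have width below 2. Therefore the treewidth is 2.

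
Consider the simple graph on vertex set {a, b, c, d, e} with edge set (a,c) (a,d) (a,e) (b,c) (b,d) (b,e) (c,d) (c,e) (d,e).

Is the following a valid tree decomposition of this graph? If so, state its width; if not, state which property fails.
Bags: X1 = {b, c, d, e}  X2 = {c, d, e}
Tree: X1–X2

No — vertex a appears in no bag.

A tree decomposition must satisfy three properties: every vertex lies in some bag; for every edge, both endpoints lie together in some bag; and for every vertex, the bags containing it form a connected subtree. Here vertex a appears in no bag, so the decomposition is invalid.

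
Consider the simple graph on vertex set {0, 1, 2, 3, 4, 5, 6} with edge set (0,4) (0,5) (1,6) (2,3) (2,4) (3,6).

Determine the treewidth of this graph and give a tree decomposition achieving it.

The largest bag has 2 vertices, giving width 1; this decomposition certifies tw(G) ≤ 1. G has an edge, so its treewidth is at least 1. The upper and lower bounds meet at 1, so that is the treewidth.

Treewidth 1.
One such decomposition:
Bags: B1 = {0, 5}  B2 = {0, 4}  B3 = {2, 4}  B4 = {2, 3}  B5 = {3, 6}  B6 = {1, 6}
Tree: B1–B2, B2–B3, B3–B4, B4–B5, B5–B6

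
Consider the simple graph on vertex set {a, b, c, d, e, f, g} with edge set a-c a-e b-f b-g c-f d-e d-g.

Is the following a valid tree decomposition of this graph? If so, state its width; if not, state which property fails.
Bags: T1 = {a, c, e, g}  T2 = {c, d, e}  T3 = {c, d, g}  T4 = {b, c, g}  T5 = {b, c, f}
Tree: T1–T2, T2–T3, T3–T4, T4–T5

No — bags containing vertex g are not connected in the tree.

A tree decomposition must satisfy three properties: every vertex lies in some bag; for every edge, both endpoints lie together in some bag; and for every vertex, the bags containing it form a connected subtree. Here bags containing vertex g are not connected in the tree, so the decomposition is invalid.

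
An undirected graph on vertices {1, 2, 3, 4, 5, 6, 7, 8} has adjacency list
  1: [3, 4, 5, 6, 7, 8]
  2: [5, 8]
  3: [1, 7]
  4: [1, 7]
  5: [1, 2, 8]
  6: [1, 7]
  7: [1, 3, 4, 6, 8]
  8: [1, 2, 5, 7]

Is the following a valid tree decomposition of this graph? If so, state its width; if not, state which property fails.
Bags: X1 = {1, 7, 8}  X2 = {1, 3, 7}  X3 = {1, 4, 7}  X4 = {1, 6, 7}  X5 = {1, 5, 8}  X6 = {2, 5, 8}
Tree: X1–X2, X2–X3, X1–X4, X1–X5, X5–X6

Every vertex of G appears in some bag (union = {1, 2, 3, 4, 5, 6, 7, 8}); every edge is covered by a bag; and for each vertex v the set of bags containing v is connected in the bag tree. The decomposition is therefore valid. The largest bag has 3 vertices, so the width is 2.

Yes; width 2.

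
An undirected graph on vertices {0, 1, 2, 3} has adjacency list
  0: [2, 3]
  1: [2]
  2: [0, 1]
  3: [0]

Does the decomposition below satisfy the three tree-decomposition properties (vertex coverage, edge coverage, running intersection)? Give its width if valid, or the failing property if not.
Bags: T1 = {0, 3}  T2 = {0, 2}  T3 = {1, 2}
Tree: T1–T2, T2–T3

Yes; width 1.

Vertex coverage: the bags together contain {0, 1, 2, 3}, the full vertex set. Edge coverage: each edge of G has both endpoints in at least one bag. Running intersection: for every vertex, the bags containing it form a connected subtree. All three properties hold, so this is a valid tree decomposition of width max|bag| − 1 = 1, and hence tw(G) ≤ 1.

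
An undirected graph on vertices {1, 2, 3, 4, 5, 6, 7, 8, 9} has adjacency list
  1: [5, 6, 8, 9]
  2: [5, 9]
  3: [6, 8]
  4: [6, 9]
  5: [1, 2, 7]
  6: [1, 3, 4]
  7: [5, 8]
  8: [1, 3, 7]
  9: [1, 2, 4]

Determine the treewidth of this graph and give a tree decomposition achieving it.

Each bag holds 4 vertices, so the decomposition has width 3, which upper-bounds the treewidth. For the lower bound: the 4 vertex sets {3,7,8}, {6}, {1}, {2,4,5,9} are disjoint, each induces a connected subgraph, and every pair is joined by at least one edge of G. Contracting each set to a single vertex therefore yields K_{4} as a minor, and since treewidth is minor-monotone, tw(G) ≥ tw(K_{4}) = 3. The upper and lower bounds meet at 3, so that is the treewidth.

Treewidth 3.
One such decomposition:
Bags: B1 = {3, 6, 7, 8}  B2 = {1, 6, 7, 8}  B3 = {1, 5, 6, 7}  B4 = {1, 4, 5, 6}  B5 = {1, 4, 5, 9}  B6 = {2, 4, 5, 9}
Tree: B1–B2, B2–B3, B3–B4, B4–B5, B5–B6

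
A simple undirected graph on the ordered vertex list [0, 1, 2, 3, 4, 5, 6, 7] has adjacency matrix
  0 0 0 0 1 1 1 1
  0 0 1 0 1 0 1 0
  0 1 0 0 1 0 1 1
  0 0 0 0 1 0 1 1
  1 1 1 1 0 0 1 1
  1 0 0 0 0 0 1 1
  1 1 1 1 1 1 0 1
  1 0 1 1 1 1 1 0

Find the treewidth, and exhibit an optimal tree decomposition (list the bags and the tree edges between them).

The largest bag has 4 vertices, giving width 3; this decomposition certifies tw(G) ≤ 3. On the other hand G contains the 4-clique {1, 2, 4, 6}. A clique must lie in a single bag of any decomposition, so no decomposition can have width below 3. Combining the bounds, tw(G) = 3.

Treewidth 3.
Bags: B1 = {3, 4, 6, 7}  B2 = {0, 4, 6, 7}  B3 = {2, 4, 6, 7}  B4 = {1, 2, 4, 6}  B5 = {0, 5, 6, 7}
Tree: B1–B2, B1–B3, B3–B4, B2–B5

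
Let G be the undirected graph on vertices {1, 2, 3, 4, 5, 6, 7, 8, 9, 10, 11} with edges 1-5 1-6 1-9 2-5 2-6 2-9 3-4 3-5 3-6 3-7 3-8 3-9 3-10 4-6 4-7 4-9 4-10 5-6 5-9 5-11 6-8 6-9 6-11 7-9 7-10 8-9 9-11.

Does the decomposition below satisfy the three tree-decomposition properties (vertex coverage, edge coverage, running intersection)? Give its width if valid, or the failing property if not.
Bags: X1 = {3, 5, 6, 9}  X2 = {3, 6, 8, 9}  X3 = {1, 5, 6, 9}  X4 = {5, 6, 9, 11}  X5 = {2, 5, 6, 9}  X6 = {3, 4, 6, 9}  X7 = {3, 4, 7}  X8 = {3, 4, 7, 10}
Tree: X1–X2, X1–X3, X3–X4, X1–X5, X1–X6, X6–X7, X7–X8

A tree decomposition must satisfy three properties: every vertex lies in some bag; for every edge, both endpoints lie together in some bag; and for every vertex, the bags containing it form a connected subtree. Here edge (9,7) lies in no bag, so the decomposition is invalid.

No — edge (9,7) lies in no bag.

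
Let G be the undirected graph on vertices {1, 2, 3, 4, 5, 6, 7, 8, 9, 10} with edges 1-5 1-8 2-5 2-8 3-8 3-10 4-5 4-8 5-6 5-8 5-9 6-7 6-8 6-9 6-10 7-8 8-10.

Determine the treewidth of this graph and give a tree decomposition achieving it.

Treewidth 2.
One such decomposition:
Bags: B1 = {6, 8, 10}  B2 = {5, 6, 8}  B3 = {3, 8, 10}  B4 = {2, 5, 8}  B5 = {6, 7, 8}  B6 = {4, 5, 8}  B7 = {5, 6, 9}  B8 = {1, 5, 8}
Tree: B1–B2, B1–B3, B2–B4, B1–B5, B2–B6, B2–B7, B4–B8

The largest bag has 3 vertices, giving width 2; this decomposition certifies tw(G) ≤ 2. On the other hand G contains the 3-clique {3, 8, 10}. A clique must lie in a single bag of any decomposition, so no decomposition can have width below 2. Therefore the treewidth is 2.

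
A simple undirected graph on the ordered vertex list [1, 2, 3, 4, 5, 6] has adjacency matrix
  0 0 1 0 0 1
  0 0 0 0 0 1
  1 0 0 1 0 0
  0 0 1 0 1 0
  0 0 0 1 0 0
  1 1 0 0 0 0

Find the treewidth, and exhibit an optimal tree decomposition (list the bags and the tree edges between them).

Treewidth 1.
One optimal decomposition is:
Bags: B1 = {4, 5}  B2 = {3, 4}  B3 = {1, 3}  B4 = {1, 6}  B5 = {2, 6}
Tree: B1–B2, B2–B3, B3–B4, B4–B5

Every bag has size at most 2, so the width is 2 − 1 = 1 and tw(G) ≤ 1. Any graph with an edge has treewidth ≥ 1, and G has the edge 5–4. Therefore the treewidth is 1.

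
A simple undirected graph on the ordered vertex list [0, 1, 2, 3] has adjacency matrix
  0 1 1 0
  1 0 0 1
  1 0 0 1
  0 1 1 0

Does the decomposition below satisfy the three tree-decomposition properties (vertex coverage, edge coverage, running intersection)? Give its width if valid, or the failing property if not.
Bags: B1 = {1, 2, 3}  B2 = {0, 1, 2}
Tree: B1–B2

Yes; width 2.

Vertex coverage: the bags together contain {0, 1, 2, 3}, the full vertex set. Edge coverage: each edge of G has both endpoints in at least one bag. Running intersection: for every vertex, the bags containing it form a connected subtree. All three properties hold, so this is a valid tree decomposition of width max|bag| − 1 = 2, and hence tw(G) ≤ 2.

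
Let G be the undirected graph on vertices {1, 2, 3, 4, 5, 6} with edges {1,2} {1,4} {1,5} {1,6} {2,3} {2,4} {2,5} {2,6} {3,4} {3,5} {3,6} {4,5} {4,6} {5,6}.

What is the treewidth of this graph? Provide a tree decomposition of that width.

Each bag holds 5 vertices, so the decomposition has width 4, which upper-bounds the treewidth. Conversely, {1, 2, 4, 5, 6} is a clique of size 5, and the vertices of any clique must share a bag in every tree decomposition; so some bag has ≥ 5 vertices and tw(G) ≥ 4. Therefore the treewidth is 4.

Treewidth 4.
One optimal decomposition is:
Bags: B1 = {1, 2, 4, 5, 6}  B2 = {2, 3, 4, 5, 6}
Tree: B1–B2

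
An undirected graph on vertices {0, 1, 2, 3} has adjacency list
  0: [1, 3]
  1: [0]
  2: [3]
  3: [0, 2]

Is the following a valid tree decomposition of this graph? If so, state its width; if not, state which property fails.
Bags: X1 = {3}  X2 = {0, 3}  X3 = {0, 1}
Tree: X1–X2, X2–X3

No — vertex 2 appears in no bag.

A tree decomposition must satisfy three properties: every vertex lies in some bag; for every edge, both endpoints lie together in some bag; and for every vertex, the bags containing it form a connected subtree. Here vertex 2 appears in no bag, so the decomposition is invalid.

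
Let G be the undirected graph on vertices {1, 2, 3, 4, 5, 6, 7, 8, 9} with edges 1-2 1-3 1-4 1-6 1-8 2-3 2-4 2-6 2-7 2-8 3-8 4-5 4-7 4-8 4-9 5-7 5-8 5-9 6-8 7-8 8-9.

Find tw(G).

3

A width-3 tree decomposition is:
Bags: B1 = {4, 5, 7, 8}  B2 = {2, 4, 7, 8}  B3 = {1, 2, 4, 8}  B4 = {1, 2, 6, 8}  B5 = {1, 2, 3, 8}  B6 = {4, 5, 8, 9}
Tree: B1–B2, B2–B3, B3–B4, B3–B5, B1–B6
Each bag holds 4 vertices, so the decomposition has width 3, which upper-bounds the treewidth. On the other hand G contains the 4-clique {4, 5, 8, 9}. A clique must lie in a single bag of any decomposition, so no decomposition can have width below 3. Hence tw(G) = 3 exactly.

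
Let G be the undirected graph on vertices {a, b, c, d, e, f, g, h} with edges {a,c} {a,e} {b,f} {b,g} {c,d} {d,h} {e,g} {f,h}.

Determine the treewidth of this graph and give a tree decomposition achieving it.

The largest bag has 3 vertices, giving width 2; this decomposition certifies tw(G) ≤ 2. Since d–c–a–e–g–b–f–h–d is a cycle in G, G is not acyclic. Forests are exactly the graphs of treewidth ≤ 1, so tw(G) ≥ 2. The upper and lower bounds meet at 2, so that is the treewidth.

Treewidth 2.
One optimal decomposition is:
Bags: B1 = {a, c, d}  B2 = {a, d, e}  B3 = {d, e, g}  B4 = {b, d, g}  B5 = {b, d, f}  B6 = {d, f, h}
Tree: B1–B2, B2–B3, B3–B4, B4–B5, B5–B6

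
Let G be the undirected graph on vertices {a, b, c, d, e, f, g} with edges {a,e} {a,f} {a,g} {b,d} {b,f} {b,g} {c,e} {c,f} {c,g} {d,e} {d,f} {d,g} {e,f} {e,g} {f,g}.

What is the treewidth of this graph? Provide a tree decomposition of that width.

Each bag holds 4 vertices, so the decomposition has width 3, which upper-bounds the treewidth. On the other hand G contains the 4-clique {d, e, f, g}. A clique must lie in a single bag of any decomposition, so no decomposition can have width below 3. Therefore the treewidth is 3.

Treewidth 3.
Bags: B1 = {b, d, f, g}  B2 = {d, e, f, g}  B3 = {a, e, f, g}  B4 = {c, e, f, g}
Tree: B1–B2, B2–B3, B3–B4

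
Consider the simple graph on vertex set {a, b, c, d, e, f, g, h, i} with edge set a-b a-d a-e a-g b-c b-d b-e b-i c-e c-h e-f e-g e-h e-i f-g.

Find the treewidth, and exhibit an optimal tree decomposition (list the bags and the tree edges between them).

Every bag has size at most 3, so the width is 3 − 1 = 2 and tw(G) ≤ 2. For the lower bound, the 3 vertices {a, b, d} are pairwise adjacent, and any tree decomposition puts a clique entirely inside one bag — forcing width ≥ 2. Hence tw(G) = 2 exactly.

Treewidth 2.
Bags: B1 = {a, b, d}  B2 = {a, b, e}  B3 = {a, e, g}  B4 = {b, c, e}  B5 = {c, e, h}  B6 = {e, f, g}  B7 = {b, e, i}
Tree: B1–B2, B2–B3, B2–B4, B4–B5, B3–B6, B2–B7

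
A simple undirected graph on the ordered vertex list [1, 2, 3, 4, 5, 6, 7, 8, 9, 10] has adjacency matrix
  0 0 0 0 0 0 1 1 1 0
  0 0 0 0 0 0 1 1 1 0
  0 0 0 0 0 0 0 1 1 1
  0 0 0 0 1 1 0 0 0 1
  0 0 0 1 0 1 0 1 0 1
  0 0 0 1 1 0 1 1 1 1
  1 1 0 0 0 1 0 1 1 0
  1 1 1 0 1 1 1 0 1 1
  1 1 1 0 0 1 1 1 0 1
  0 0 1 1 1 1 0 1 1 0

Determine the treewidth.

A width-3 tree decomposition is:
Bags: B1 = {6, 7, 8, 9}  B2 = {6, 8, 9, 10}  B3 = {2, 7, 8, 9}  B4 = {5, 6, 8, 10}  B5 = {4, 5, 6, 10}  B6 = {3, 8, 9, 10}  B7 = {1, 7, 8, 9}
Tree: B1–B2, B1–B3, B2–B4, B4–B5, B2–B6, B1–B7
The largest bag has 4 vertices, giving width 3; this decomposition certifies tw(G) ≤ 3. For the lower bound, the 4 vertices {3, 8, 9, 10} are pairwise adjacent, and any tree decomposition puts a clique entirely inside one bag — forcing width ≥ 3. Combining the bounds, tw(G) = 3.

3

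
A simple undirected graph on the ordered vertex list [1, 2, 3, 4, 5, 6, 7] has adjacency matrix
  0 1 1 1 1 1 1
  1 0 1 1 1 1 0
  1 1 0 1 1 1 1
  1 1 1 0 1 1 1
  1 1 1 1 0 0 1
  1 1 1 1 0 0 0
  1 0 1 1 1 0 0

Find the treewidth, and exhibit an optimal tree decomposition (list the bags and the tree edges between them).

The largest bag has 5 vertices, giving width 4; this decomposition certifies tw(G) ≤ 4. On the other hand G contains the 5-clique {1, 2, 3, 4, 5}. A clique must lie in a single bag of any decomposition, so no decomposition can have width below 4. Combining the bounds, tw(G) = 4.

Treewidth 4.
One optimal decomposition is:
Bags: B1 = {1, 2, 3, 4, 5}  B2 = {1, 3, 4, 5, 7}  B3 = {1, 2, 3, 4, 6}
Tree: B1–B2, B1–B3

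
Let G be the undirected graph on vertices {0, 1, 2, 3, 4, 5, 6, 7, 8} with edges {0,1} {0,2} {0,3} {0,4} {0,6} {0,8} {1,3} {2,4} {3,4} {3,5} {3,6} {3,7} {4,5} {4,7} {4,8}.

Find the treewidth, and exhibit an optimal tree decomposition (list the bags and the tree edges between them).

Treewidth 2.
One such decomposition:
Bags: B1 = {0, 3, 4}  B2 = {0, 4, 8}  B3 = {3, 4, 5}  B4 = {0, 2, 4}  B5 = {3, 4, 7}  B6 = {0, 3, 6}  B7 = {0, 1, 3}
Tree: B1–B2, B1–B3, B1–B4, B1–B5, B1–B6, B1–B7

Every bag has size at most 3, so the width is 3 − 1 = 2 and tw(G) ≤ 2. For the lower bound, the 3 vertices {0, 4, 8} are pairwise adjacent, and any tree decomposition puts a clique entirely inside one bag — forcing width ≥ 2. Therefore the treewidth is 2.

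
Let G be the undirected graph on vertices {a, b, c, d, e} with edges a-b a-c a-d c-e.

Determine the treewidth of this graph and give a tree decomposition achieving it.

The largest bag has 2 vertices, giving width 1; this decomposition certifies tw(G) ≤ 1. Any graph with an edge has treewidth ≥ 1, and G has the edge c–a. Combining the bounds, tw(G) = 1.

Treewidth 1.
Bags: B1 = {a, c}  B2 = {a, d}  B3 = {c, e}  B4 = {a, b}
Tree: B1–B2, B1–B3, B2–B4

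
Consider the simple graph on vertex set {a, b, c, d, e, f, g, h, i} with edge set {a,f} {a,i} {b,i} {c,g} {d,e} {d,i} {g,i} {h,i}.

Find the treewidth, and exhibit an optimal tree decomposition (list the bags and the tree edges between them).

Each bag holds 2 vertices, so the decomposition has width 1, which upper-bounds the treewidth. Since G has at least one edge (e.g. a–f), it is not an edgeless graph, so tw(G) ≥ 1. Combining the bounds, tw(G) = 1.

Treewidth 1.
One optimal decomposition is:
Bags: B1 = {a, f}  B2 = {a, i}  B3 = {d, i}  B4 = {g, i}  B5 = {h, i}  B6 = {d, e}  B7 = {c, g}  B8 = {b, i}
Tree: B1–B2, B2–B3, B3–B4, B3–B5, B3–B6, B4–B7, B4–B8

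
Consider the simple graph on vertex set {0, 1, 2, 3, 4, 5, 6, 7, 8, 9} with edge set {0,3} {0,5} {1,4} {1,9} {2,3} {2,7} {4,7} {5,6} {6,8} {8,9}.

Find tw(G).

2

A width-2 tree decomposition is:
Bags: B1 = {0, 5, 6}  B2 = {0, 6, 8}  B3 = {0, 8, 9}  B4 = {0, 1, 9}  B5 = {0, 1, 4}  B6 = {0, 4, 7}  B7 = {0, 2, 7}  B8 = {0, 2, 3}
Tree: B1–B2, B2–B3, B3–B4, B4–B5, B5–B6, B6–B7, B7–B8
Every bag has size at most 3, so the width is 3 − 1 = 2 and tw(G) ≤ 2. For the lower bound, G contains the cycle 0–5–6–8–9–1–4–7–2–3–0, so G is not a forest; only forests have treewidth ≤ 1, hence tw(G) ≥ 2. Hence tw(G) = 2 exactly.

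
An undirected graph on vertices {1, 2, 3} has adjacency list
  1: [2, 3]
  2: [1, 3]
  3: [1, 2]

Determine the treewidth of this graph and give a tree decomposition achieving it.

Treewidth 2.
One optimal decomposition is:
Bags: B1 = {1, 2, 3}
Tree: (single bag)

A single bag containing all 3 vertices is trivially a valid decomposition of width 2. Conversely, {1, 2, 3} is a clique of size 3, and the vertices of any clique must share a bag in every tree decomposition; so some bag has ≥ 3 vertices and tw(G) ≥ 2. The upper and lower bounds meet at 2, so that is the treewidth.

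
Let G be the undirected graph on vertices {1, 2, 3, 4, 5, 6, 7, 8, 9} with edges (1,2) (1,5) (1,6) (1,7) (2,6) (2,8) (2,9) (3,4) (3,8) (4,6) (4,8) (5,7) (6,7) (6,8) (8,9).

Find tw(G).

2

A width-2 tree decomposition is:
Bags: B1 = {1, 2, 6}  B2 = {1, 6, 7}  B3 = {2, 6, 8}  B4 = {4, 6, 8}  B5 = {3, 4, 8}  B6 = {2, 8, 9}  B7 = {1, 5, 7}
Tree: B1–B2, B1–B3, B3–B4, B4–B5, B3–B6, B2–B7
Every bag has size at most 3, so the width is 3 − 1 = 2 and tw(G) ≤ 2. Conversely, {2, 8, 9} is a clique of size 3, and the vertices of any clique must share a bag in every tree decomposition; so some bag has ≥ 3 vertices and tw(G) ≥ 2. Combining the bounds, tw(G) = 2.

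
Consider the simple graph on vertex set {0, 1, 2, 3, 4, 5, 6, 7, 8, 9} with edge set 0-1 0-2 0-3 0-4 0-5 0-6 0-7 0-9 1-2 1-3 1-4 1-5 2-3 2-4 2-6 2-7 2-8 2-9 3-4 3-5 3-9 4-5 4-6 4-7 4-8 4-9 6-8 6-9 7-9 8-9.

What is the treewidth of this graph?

A width-4 tree decomposition is:
Bags: B1 = {0, 1, 2, 3, 4}  B2 = {0, 2, 3, 4, 9}  B3 = {0, 1, 3, 4, 5}  B4 = {0, 2, 4, 6, 9}  B5 = {0, 2, 4, 7, 9}  B6 = {2, 4, 6, 8, 9}
Tree: B1–B2, B1–B3, B2–B4, B2–B5, B4–B6
Each bag holds 5 vertices, so the decomposition has width 4, which upper-bounds the treewidth. On the other hand G contains the 5-clique {0, 1, 2, 3, 4}. A clique must lie in a single bag of any decomposition, so no decomposition can have width below 4. Combining the bounds, tw(G) = 4.

4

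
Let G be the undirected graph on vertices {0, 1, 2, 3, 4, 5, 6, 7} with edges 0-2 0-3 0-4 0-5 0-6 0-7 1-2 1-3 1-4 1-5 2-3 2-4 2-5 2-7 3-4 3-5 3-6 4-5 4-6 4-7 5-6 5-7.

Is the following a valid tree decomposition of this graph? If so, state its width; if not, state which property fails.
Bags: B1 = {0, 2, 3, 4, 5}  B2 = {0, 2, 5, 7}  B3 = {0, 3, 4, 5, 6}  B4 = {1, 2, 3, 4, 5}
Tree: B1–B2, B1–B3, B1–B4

A tree decomposition must satisfy three properties: every vertex lies in some bag; for every edge, both endpoints lie together in some bag; and for every vertex, the bags containing it form a connected subtree. Here edge (4,7) lies in no bag, so the decomposition is invalid.

No — edge (4,7) lies in no bag.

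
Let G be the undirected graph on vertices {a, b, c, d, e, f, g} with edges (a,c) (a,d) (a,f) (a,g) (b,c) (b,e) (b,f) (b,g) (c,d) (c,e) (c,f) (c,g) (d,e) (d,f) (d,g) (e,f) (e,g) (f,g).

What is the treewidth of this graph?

4

A width-4 tree decomposition is:
Bags: B1 = {c, d, e, f, g}  B2 = {b, c, e, f, g}  B3 = {a, c, d, f, g}
Tree: B1–B2, B1–B3
The largest bag has 5 vertices, giving width 4; this decomposition certifies tw(G) ≤ 4. For the lower bound, the 5 vertices {c, d, e, f, g} are pairwise adjacent, and any tree decomposition puts a clique entirely inside one bag — forcing width ≥ 4. Combining the bounds, tw(G) = 4.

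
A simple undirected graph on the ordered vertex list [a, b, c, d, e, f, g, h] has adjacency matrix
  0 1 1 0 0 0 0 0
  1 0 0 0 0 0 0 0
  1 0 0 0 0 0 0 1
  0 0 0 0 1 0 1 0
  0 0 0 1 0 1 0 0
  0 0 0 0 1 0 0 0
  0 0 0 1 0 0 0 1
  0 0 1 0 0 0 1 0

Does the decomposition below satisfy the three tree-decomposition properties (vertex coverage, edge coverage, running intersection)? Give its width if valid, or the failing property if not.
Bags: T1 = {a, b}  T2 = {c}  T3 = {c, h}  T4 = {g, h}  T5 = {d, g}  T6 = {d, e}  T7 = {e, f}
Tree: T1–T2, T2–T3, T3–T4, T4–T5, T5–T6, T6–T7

No — edge (a,c) lies in no bag.

A tree decomposition must satisfy three properties: every vertex lies in some bag; for every edge, both endpoints lie together in some bag; and for every vertex, the bags containing it form a connected subtree. Here edge (a,c) lies in no bag, so the decomposition is invalid.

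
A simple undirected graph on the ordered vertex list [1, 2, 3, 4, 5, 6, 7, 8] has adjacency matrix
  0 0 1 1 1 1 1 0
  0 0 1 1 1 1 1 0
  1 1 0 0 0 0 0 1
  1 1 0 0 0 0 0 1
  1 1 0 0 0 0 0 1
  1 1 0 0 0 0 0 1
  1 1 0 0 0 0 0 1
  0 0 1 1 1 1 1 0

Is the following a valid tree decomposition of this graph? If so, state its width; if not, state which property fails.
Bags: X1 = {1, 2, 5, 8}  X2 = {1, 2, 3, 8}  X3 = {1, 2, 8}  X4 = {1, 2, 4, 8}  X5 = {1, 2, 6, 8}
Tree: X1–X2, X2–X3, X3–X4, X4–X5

A tree decomposition must satisfy three properties: every vertex lies in some bag; for every edge, both endpoints lie together in some bag; and for every vertex, the bags containing it form a connected subtree. Here vertex 7 appears in no bag, so the decomposition is invalid.

No — vertex 7 appears in no bag.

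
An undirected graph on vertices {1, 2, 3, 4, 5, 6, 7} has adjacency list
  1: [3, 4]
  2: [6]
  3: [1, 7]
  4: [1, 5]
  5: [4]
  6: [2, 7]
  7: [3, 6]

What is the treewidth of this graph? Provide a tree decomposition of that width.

Each bag holds 2 vertices, so the decomposition has width 1, which upper-bounds the treewidth. Since G has at least one edge (e.g. 5–4), it is not an edgeless graph, so tw(G) ≥ 1. Combining the bounds, tw(G) = 1.

Treewidth 1.
One optimal decomposition is:
Bags: B1 = {4, 5}  B2 = {1, 4}  B3 = {1, 3}  B4 = {3, 7}  B5 = {6, 7}  B6 = {2, 6}
Tree: B1–B2, B2–B3, B3–B4, B4–B5, B5–B6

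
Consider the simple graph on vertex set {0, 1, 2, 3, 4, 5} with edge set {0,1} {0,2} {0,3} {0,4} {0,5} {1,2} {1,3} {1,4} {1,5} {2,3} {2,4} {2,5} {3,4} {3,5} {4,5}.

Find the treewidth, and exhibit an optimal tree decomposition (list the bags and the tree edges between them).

Treewidth 5.
Bags: B1 = {0, 1, 2, 3, 4, 5}
Tree: (single bag)

A single bag containing all 6 vertices is trivially a valid decomposition of width 5. On the other hand G contains the 6-clique {0, 1, 2, 3, 4, 5}. A clique must lie in a single bag of any decomposition, so no decomposition can have width below 5. The upper and lower bounds meet at 5, so that is the treewidth.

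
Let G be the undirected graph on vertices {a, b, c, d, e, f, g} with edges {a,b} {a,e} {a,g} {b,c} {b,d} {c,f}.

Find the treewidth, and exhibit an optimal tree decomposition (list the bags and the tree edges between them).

Each bag holds 2 vertices, so the decomposition has width 1, which upper-bounds the treewidth. Any graph with an edge has treewidth ≥ 1, and G has the edge a–g. Hence tw(G) = 1 exactly.

Treewidth 1.
One optimal decomposition is:
Bags: B1 = {a, g}  B2 = {a, b}  B3 = {a, e}  B4 = {b, c}  B5 = {b, d}  B6 = {c, f}
Tree: B1–B2, B1–B3, B2–B4, B2–B5, B4–B6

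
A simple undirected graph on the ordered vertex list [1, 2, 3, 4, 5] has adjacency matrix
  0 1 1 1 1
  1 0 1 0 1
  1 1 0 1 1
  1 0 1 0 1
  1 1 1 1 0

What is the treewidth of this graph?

A width-3 tree decomposition is:
Bags: B1 = {1, 3, 4, 5}  B2 = {1, 2, 3, 5}
Tree: B1–B2
Every bag has size at most 4, so the width is 4 − 1 = 3 and tw(G) ≤ 3. Conversely, {1, 2, 3, 5} is a clique of size 4, and the vertices of any clique must share a bag in every tree decomposition; so some bag has ≥ 4 vertices and tw(G) ≥ 3. Combining the bounds, tw(G) = 3.

3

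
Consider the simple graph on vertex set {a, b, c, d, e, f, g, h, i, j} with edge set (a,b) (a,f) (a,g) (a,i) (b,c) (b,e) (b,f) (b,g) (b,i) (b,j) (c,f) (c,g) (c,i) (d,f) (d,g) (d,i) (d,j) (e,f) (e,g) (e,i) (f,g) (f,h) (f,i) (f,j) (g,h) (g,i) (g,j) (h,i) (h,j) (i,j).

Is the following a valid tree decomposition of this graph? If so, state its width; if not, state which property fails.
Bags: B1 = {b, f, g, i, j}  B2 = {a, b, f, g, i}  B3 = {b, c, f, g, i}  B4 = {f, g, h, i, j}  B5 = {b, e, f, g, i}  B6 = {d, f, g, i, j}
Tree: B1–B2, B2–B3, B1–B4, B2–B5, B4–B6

Every vertex of G appears in some bag (union = {a, b, c, d, e, f, g, h, i, j}); every edge is covered by a bag; and for each vertex v the set of bags containing v is connected in the bag tree. The decomposition is therefore valid. The largest bag has 5 vertices, so the width is 4.

Yes; width 4.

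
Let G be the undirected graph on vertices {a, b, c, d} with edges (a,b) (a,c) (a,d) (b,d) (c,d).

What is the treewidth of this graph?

A width-2 tree decomposition is:
Bags: B1 = {a, b, d}  B2 = {a, c, d}
Tree: B1–B2
Every bag has size at most 3, so the width is 3 − 1 = 2 and tw(G) ≤ 2. For the lower bound, the 3 vertices {a, c, d} are pairwise adjacent, and any tree decomposition puts a clique entirely inside one bag — forcing width ≥ 2. Therefore the treewidth is 2.

2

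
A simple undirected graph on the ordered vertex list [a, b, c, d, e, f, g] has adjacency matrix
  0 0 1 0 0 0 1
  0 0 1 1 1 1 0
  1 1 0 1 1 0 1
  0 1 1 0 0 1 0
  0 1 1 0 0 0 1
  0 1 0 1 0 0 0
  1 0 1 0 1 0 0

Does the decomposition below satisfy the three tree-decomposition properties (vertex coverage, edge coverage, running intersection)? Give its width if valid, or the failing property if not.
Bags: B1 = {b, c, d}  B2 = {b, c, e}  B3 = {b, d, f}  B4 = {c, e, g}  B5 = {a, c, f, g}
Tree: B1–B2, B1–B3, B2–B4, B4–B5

No — bags containing vertex f are not connected in the tree.

A tree decomposition must satisfy three properties: every vertex lies in some bag; for every edge, both endpoints lie together in some bag; and for every vertex, the bags containing it form a connected subtree. Here bags containing vertex f are not connected in the tree, so the decomposition is invalid.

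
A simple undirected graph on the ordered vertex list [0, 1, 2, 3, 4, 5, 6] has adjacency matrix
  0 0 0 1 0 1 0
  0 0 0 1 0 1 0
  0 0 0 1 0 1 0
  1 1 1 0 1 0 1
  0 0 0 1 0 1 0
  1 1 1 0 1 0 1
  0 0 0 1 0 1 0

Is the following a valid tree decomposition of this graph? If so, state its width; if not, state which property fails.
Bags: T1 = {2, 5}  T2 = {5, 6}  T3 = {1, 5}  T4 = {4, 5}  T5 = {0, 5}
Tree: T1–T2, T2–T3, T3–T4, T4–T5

A tree decomposition must satisfy three properties: every vertex lies in some bag; for every edge, both endpoints lie together in some bag; and for every vertex, the bags containing it form a connected subtree. Here vertex 3 appears in no bag, so the decomposition is invalid.

No — vertex 3 appears in no bag.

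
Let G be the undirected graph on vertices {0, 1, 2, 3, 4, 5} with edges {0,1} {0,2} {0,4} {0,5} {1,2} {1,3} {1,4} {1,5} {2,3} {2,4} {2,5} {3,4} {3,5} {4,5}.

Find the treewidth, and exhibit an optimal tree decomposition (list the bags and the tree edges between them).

Treewidth 4.
One such decomposition:
Bags: B1 = {0, 1, 2, 4, 5}  B2 = {1, 2, 3, 4, 5}
Tree: B1–B2

The largest bag has 5 vertices, giving width 4; this decomposition certifies tw(G) ≤ 4. Conversely, {0, 1, 2, 4, 5} is a clique of size 5, and the vertices of any clique must share a bag in every tree decomposition; so some bag has ≥ 5 vertices and tw(G) ≥ 4. The upper and lower bounds meet at 4, so that is the treewidth.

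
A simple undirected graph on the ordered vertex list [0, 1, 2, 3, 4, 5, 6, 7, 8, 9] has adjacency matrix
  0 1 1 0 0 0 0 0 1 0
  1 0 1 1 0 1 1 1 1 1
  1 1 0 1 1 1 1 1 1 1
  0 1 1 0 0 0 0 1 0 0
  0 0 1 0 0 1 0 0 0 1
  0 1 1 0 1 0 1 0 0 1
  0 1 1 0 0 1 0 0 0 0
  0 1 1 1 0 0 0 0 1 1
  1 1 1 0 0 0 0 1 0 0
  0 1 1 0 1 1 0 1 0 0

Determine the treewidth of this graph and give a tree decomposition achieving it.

Treewidth 3.
One such decomposition:
Bags: B1 = {1, 2, 5, 9}  B2 = {2, 4, 5, 9}  B3 = {1, 2, 5, 6}  B4 = {1, 2, 7, 9}  B5 = {1, 2, 7, 8}  B6 = {1, 2, 3, 7}  B7 = {0, 1, 2, 8}
Tree: B1–B2, B1–B3, B1–B4, B4–B5, B5–B6, B5–B7

The largest bag has 4 vertices, giving width 3; this decomposition certifies tw(G) ≤ 3. Conversely, {0, 1, 2, 8} is a clique of size 4, and the vertices of any clique must share a bag in every tree decomposition; so some bag has ≥ 4 vertices and tw(G) ≥ 3. Hence tw(G) = 3 exactly.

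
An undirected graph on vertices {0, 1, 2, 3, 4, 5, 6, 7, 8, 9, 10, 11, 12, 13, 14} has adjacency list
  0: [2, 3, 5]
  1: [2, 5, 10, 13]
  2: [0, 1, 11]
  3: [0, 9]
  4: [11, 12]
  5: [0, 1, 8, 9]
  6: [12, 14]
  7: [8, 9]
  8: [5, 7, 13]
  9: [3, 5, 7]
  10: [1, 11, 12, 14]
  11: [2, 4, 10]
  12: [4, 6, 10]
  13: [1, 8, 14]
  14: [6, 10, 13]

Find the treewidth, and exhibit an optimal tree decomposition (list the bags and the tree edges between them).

Treewidth 3.
One optimal decomposition is:
Bags: B1 = {4, 6, 11, 12}  B2 = {6, 10, 11, 12}  B3 = {6, 10, 11, 14}  B4 = {2, 10, 11, 14}  B5 = {1, 2, 10, 14}  B6 = {1, 2, 13, 14}  B7 = {0, 1, 2, 13}  B8 = {0, 1, 5, 13}  B9 = {0, 5, 8, 13}  B10 = {0, 3, 5, 8}  B11 = {3, 5, 8, 9}  B12 = {3, 7, 8, 9}
Tree: B1–B2, B2–B3, B3–B4, B4–B5, B5–B6, B6–B7, B7–B8, B8–B9, B9–B10, B10–B11, B11–B12

The largest bag has 4 vertices, giving width 3; this decomposition certifies tw(G) ≤ 3. For the lower bound: the 4 vertex sets {4,6,12}, {11}, {10}, {1,2,13,14} are disjoint, each induces a connected subgraph, and every pair is joined by at least one edge of G. Contracting each set to a single vertex therefore yields K_{4} as a minor, and since treewidth is minor-monotone, tw(G) ≥ tw(K_{4}) = 3. Hence tw(G) = 3 exactly.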